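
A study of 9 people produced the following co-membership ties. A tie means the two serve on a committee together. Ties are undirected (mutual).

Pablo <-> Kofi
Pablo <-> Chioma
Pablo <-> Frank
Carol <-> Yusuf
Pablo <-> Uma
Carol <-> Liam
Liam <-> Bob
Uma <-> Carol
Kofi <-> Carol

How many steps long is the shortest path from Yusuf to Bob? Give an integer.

3

One shortest route is Yusuf – Carol – Liam – Bob, which uses 3 edges, and at distance 2 from Yusuf we only reach {Kofi, Liam, Uma}, which does not include Bob. So d(Yusuf,Bob) = 3.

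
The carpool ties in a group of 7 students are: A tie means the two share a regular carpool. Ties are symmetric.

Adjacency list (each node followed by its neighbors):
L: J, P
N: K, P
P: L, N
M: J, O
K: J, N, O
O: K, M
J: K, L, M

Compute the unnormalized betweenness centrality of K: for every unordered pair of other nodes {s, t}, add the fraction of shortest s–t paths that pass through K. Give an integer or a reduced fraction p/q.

Pairs whose geodesics pass through K — O–J: 1/2; O–L: 1/2; O–P: 1; O–N: 1; M–N: 2/2; J–N: 1.
All other pairs contribute 0.
Summing the contributions gives betweenness(K) = 5.

5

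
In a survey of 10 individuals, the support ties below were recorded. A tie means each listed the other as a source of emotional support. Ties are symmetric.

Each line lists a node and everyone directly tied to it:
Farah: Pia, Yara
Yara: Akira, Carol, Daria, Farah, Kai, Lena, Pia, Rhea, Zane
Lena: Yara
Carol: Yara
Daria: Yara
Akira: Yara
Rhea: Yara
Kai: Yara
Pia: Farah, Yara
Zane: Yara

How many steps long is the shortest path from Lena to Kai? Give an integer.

One shortest route is Lena – Yara – Kai, which uses 2 edges, and Lena and Kai are not directly tied, so nothing shorter exists. So d(Lena,Kai) = 2.

2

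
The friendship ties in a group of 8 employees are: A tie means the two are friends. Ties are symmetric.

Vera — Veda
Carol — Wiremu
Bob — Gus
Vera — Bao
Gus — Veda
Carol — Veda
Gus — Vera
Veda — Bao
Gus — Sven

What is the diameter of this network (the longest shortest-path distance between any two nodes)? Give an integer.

Eccentricity of each node (its greatest distance to any other): Bao:3, Bob:4, Carol:3, Gus:3, Sven:4, Veda:2, Vera:3, Wiremu:4.
The maximum eccentricity is 4, realized for instance by the pair Wiremu–Sven via Wiremu – Carol – Veda – Gus – Sven. So the diameter is 4.

4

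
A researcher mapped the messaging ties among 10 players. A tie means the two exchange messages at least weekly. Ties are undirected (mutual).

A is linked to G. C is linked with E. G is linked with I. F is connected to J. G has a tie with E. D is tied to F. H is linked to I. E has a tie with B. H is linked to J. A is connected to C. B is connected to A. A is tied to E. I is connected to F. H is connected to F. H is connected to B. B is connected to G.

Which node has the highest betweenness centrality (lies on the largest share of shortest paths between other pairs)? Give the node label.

Unnormalized betweenness of each node: A:7/2, B:59/6, C:0, D:0, E:7/2, F:53/6, G:13/2, H:32/3, I:37/6, J:0.
H has the largest value, 32/3, making it the main broker — the node through which the most shortest paths run.

H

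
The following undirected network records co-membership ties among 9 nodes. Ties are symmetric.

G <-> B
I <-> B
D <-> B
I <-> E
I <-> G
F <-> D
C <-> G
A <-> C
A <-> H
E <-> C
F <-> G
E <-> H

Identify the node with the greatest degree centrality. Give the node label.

Degrees — A:2, B:3, C:3, D:2, E:3, F:2, G:4, H:2, I:3.
The maximum is 4, attained only by G.

G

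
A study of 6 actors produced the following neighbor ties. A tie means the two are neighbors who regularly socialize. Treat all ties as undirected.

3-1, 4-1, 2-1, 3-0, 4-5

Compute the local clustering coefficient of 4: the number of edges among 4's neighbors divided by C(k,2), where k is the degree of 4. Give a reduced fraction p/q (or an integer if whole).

4's neighbors: 1 and 5 (k = 2).
Possible neighbor pairs: C(2,2) = 1. Edges among them: none → e = 0.
Clustering(4) = 0/1.

0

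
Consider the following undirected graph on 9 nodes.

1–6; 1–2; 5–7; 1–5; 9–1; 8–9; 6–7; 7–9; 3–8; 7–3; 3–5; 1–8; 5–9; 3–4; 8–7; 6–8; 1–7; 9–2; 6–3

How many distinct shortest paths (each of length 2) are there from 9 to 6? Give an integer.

The shortest distance is 2. The length-2 paths are: 9–1–6; 9–7–6; 9–8–6.
That gives 3 distinct shortest paths.

3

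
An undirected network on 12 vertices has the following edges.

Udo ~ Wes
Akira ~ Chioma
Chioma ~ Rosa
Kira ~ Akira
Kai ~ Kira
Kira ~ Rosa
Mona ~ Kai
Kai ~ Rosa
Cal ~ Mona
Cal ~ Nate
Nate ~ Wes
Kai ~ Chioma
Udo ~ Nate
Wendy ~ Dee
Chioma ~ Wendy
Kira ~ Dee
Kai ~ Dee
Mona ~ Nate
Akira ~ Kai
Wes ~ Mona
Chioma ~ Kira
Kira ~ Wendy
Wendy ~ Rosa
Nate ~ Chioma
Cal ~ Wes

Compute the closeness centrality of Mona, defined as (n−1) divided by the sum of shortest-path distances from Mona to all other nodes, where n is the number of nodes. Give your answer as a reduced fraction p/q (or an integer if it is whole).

Distances from Mona: Akira:2, Cal:1, Chioma:2, Dee:2, Kai:1, Kira:2, Nate:1, Rosa:2, Udo:2, Wendy:3, Wes:1. Sum = 19.
n = 12, so closeness = 11/19.

11/19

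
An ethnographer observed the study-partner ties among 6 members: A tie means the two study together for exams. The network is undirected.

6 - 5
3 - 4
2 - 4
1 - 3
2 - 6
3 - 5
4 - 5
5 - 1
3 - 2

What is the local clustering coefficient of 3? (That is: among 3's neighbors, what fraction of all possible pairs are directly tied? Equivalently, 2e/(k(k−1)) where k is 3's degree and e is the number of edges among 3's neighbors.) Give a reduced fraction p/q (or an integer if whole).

1/2

3's neighbors: 1, 2, 4, and 5 (k = 4).
Possible neighbor pairs: C(4,2) = 6. Edges among them: 1–5, 2–4, 4–5 → e = 3.
Clustering(3) = 3/6 = 1/2.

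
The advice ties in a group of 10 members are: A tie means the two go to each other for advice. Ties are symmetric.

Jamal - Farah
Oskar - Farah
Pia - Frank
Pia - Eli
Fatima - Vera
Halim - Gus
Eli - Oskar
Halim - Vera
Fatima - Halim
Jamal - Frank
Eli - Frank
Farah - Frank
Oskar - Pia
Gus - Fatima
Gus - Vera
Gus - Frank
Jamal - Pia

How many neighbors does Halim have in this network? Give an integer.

3

Halim is directly tied to Fatima, Gus, and Vera. That is 3 neighbors, so the degree of Halim is 3.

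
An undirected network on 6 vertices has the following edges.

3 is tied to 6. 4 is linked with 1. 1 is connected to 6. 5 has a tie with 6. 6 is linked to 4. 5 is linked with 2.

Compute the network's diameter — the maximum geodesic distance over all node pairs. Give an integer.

3

Eccentricity of each node (its greatest distance to any other): 1:3, 2:3, 3:3, 4:3, 5:2, 6:2.
The maximum eccentricity is 3, realized for instance by the pair 4–2 via 4 – 6 – 5 – 2. So the diameter is 3.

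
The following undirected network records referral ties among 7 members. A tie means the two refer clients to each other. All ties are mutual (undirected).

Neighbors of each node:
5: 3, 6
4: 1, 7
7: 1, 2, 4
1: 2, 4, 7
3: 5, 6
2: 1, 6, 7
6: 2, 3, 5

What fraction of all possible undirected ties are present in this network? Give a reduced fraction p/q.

3/7

There are 9 edges and 7 nodes, so the maximum possible is C(7,2) = 21.
Density = 9/21 = 3/7.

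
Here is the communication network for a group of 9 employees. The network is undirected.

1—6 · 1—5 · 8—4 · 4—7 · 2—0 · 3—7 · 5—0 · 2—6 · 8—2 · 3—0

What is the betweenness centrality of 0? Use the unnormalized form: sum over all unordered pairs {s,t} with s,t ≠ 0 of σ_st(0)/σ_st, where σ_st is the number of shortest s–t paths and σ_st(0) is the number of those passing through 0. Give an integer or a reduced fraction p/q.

21/2

Pairs whose geodesics pass through 0 — 4–5: 2/2; 7–5: 1; 7–1: 1; 7–6: 1/2; 7–2: 1/2; 3–5: 1; 3–1: 1; 3–6: 1; 3–2: 1; 3–8: 1/2; 5–2: 1; 5–8: 1.
All other pairs contribute 0.
Summing the contributions gives betweenness(0) = 21/2.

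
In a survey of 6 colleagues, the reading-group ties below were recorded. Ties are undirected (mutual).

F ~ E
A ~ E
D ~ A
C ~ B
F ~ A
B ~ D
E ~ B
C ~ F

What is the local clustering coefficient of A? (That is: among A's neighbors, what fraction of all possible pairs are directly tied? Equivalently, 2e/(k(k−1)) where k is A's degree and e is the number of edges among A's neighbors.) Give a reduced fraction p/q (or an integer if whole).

A's neighbors: D, E, and F (k = 3).
Possible neighbor pairs: C(3,2) = 3. Edges among them: E–F → e = 1.
Clustering(A) = 1/3.

1/3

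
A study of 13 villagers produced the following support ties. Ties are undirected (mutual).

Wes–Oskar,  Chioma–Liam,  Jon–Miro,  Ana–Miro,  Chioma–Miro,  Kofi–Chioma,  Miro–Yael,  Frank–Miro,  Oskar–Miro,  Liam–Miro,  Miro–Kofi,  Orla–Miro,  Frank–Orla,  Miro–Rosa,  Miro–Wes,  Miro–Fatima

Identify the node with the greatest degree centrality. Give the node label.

Miro

Degrees — Ana:1, Chioma:3, Fatima:1, Frank:2, Jon:1, Kofi:2, Liam:2, Miro:12, Orla:2, Oskar:2, Rosa:1, Wes:2, Yael:1.
The maximum is 12, attained only by Miro.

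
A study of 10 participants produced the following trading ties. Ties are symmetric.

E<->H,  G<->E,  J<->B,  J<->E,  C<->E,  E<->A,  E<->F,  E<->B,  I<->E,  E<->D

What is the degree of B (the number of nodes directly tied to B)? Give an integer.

2

B is directly tied to E and J. That is 2 neighbors, so the degree of B is 2.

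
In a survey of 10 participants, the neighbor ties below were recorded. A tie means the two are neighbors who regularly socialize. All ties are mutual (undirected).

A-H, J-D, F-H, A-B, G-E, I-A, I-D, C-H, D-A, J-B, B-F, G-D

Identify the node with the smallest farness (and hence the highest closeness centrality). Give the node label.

A

Farness (sum of distances to all others) for each node — A:15, B:19, C:27, D:16, E:30, F:23, G:22, H:19, I:19, J:20.
The smallest farness is 15, for A, so A has the highest closeness.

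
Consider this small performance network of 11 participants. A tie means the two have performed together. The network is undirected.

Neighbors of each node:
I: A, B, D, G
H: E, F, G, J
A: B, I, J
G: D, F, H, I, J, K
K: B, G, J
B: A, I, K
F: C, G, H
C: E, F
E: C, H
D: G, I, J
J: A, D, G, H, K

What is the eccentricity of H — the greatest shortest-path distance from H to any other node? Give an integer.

3

Distances from H: A:2, B:3, C:2, D:2, E:1, F:1, G:1, I:2, J:1, K:2.
The largest is 3 (to B), so the eccentricity of H is 3.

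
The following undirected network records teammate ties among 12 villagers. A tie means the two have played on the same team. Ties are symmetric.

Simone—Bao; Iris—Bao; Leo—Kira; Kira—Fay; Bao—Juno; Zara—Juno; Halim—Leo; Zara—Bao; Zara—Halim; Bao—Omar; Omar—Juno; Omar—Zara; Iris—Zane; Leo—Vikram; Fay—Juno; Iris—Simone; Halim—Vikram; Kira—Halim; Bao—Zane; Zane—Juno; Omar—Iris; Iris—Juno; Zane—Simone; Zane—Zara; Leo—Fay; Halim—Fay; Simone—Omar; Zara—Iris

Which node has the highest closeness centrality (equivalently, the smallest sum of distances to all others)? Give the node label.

Farness (sum of distances to all others) for each node — Bao:19, Fay:19, Halim:18, Iris:19, Juno:17, Kira:25, Leo:24, Omar:20, Simone:26, Vikram:27, Zane:20, Zara:16.
The smallest farness is 16, for Zara, so Zara has the highest closeness.

Zara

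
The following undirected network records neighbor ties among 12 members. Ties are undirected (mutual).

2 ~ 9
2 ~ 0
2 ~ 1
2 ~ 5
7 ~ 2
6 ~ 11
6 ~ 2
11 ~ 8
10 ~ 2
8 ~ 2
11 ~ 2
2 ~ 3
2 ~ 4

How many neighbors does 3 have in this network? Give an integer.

1

3 is directly tied to 2. That is 1 neighbor, so the degree of 3 is 1.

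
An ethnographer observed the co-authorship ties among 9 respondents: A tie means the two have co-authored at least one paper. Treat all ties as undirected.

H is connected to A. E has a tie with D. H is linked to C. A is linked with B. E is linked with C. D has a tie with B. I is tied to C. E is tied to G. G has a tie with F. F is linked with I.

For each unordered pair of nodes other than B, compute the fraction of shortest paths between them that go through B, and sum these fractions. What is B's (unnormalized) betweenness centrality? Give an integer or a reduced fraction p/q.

5/2

Pairs whose geodesics pass through B — A–G: 1/2; A–E: 1/2; A–D: 1; H–D: 1/2.
All other pairs contribute 0.
Summing the contributions gives betweenness(B) = 5/2.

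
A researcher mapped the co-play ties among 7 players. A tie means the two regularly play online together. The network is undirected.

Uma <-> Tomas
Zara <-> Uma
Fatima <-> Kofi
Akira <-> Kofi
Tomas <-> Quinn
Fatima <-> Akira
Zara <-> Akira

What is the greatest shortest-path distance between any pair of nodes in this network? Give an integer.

Eccentricity of each node (its greatest distance to any other): Akira:4, Fatima:5, Kofi:5, Quinn:5, Tomas:4, Uma:3, Zara:3.
The maximum eccentricity is 5, realized for instance by the pair Fatima–Quinn via Fatima – Akira – Zara – Uma – Tomas – Quinn. So the diameter is 5.

5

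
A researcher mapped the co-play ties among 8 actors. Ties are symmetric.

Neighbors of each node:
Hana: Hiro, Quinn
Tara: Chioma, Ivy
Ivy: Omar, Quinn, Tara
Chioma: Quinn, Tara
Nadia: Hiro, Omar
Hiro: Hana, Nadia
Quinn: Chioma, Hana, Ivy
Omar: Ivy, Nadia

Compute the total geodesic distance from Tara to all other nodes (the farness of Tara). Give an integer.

Distances from Tara: Chioma:1, Hana:3, Hiro:4, Ivy:1, Nadia:3, Omar:2, Quinn:2.
Sum = 1 + 3 + 4 + 1 + 3 + 2 + 2 = 16.

16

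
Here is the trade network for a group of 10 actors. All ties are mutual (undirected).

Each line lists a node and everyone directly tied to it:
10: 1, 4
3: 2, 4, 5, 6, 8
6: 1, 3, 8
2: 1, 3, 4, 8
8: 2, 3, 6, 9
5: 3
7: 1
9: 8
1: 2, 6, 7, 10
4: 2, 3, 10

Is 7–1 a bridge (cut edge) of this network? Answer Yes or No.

Yes

Without the 7–1 edge there is no alternate route between 7 and 1, so the network disconnects. It is a bridge.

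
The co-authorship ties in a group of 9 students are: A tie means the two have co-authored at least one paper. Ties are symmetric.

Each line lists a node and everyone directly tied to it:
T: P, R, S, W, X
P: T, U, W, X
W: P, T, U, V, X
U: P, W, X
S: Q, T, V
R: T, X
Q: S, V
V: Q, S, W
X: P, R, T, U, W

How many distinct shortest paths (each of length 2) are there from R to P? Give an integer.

The shortest distance is 2. The length-2 paths are: R–X–P; R–T–P.
That gives 2 distinct shortest paths.

2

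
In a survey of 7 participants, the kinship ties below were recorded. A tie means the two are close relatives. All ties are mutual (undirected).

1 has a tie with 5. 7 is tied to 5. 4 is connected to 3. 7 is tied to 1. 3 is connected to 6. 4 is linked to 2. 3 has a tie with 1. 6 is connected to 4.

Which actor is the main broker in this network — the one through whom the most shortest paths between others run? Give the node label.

Unnormalized betweenness of each node: 1:8, 2:0, 3:9, 4:5, 5:0, 6:0, 7:0.
3 has the largest value, 9, making it the main broker — the node through which the most shortest paths run.

3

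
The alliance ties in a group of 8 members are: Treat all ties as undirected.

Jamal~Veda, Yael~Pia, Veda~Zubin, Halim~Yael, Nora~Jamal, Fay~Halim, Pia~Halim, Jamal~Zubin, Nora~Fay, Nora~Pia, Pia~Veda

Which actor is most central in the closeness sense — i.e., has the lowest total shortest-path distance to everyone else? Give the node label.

Farness (sum of distances to all others) for each node — Fay:14, Halim:13, Jamal:13, Nora:11, Pia:10, Veda:12, Yael:14, Zubin:15.
The smallest farness is 10, for Pia, so Pia has the highest closeness.

Pia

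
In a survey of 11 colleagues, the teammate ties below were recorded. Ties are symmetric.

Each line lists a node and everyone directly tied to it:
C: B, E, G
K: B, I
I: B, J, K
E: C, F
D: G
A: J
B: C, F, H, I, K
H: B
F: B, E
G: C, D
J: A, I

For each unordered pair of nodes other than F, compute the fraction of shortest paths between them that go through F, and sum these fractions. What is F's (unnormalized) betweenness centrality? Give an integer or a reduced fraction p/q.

3

Pairs whose geodesics pass through F — B–E: 1/2; J–E: 1/2; I–E: 1/2; K–E: 1/2; E–A: 1/2; E–H: 1/2.
All other pairs contribute 0.
Summing the contributions gives betweenness(F) = 3.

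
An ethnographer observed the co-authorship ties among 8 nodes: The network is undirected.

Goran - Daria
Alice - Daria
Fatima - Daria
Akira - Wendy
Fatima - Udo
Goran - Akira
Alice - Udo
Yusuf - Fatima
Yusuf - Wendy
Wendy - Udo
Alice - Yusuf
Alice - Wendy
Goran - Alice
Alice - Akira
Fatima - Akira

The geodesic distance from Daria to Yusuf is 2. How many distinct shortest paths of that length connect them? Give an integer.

2

The shortest distance is 2. The length-2 paths are: Daria–Fatima–Yusuf; Daria–Alice–Yusuf.
That gives 2 distinct shortest paths.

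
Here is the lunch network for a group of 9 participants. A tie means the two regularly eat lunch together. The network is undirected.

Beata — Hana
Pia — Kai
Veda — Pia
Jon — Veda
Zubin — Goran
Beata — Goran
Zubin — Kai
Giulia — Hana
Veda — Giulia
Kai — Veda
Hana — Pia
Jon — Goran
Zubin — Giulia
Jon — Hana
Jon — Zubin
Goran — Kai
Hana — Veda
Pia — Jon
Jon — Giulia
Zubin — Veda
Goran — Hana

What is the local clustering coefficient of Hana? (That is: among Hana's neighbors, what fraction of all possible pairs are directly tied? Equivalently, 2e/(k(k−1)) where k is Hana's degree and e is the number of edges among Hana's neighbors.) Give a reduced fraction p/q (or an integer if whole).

7/15

Hana's neighbors: Beata, Giulia, Goran, Jon, Pia, and Veda (k = 6).
Possible neighbor pairs: C(6,2) = 15. Edges among them: Beata–Goran, Giulia–Jon, Giulia–Veda, Goran–Jon, Jon–Pia, Jon–Veda, Pia–Veda → e = 7.
Clustering(Hana) = 7/15.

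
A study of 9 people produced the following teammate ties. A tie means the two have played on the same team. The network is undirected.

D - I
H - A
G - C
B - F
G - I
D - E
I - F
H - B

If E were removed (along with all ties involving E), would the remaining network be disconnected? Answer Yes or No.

No

Even without E, every remaining node can still reach every other (the residual graph is connected), so E is not a cut vertex.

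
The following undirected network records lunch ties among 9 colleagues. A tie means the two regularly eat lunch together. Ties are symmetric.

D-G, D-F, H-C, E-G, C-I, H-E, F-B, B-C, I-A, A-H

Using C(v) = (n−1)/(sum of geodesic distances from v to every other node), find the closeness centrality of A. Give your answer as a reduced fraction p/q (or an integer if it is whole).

Distances from A: B:3, C:2, D:4, E:2, F:4, G:3, H:1, I:1. Sum = 20.
n = 9, so closeness = 8/20 = 2/5.

2/5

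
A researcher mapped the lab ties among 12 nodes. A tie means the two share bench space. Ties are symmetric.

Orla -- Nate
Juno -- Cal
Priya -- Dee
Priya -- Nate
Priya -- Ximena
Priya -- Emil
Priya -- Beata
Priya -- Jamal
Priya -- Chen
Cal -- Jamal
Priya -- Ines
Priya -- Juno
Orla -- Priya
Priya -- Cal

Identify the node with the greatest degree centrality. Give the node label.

Degrees — Beata:1, Cal:3, Chen:1, Dee:1, Emil:1, Ines:1, Jamal:2, Juno:2, Nate:2, Orla:2, Priya:11, Ximena:1.
The maximum is 11, attained only by Priya.

Priya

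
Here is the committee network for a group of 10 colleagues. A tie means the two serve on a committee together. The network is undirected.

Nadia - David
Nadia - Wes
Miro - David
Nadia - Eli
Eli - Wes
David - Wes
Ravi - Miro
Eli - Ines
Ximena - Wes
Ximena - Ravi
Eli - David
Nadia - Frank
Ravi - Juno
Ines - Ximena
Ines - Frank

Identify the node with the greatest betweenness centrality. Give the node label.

Unnormalized betweenness of each node: David:37/6, Eli:5/2, Frank:1/2, Ines:14/3, Juno:0, Miro:11/3, Nadia:7/2, Ravi:19/2, Wes:25/6, Ximena:28/3.
Ravi has the largest value, 19/2, making it the main broker — the node through which the most shortest paths run.

Ravi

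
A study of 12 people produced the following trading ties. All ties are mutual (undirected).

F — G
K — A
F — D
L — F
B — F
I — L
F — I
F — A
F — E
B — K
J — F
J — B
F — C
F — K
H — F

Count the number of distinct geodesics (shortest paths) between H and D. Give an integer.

The shortest distance is 2, and the only length-2 path is H–F–D. So there is exactly 1 shortest path.

1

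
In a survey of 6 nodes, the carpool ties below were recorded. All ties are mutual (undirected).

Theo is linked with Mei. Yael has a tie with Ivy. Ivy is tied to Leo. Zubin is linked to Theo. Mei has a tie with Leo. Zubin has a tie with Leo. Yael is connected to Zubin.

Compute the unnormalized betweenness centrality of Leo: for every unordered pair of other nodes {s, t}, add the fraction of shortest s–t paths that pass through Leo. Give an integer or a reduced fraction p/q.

Pairs whose geodesics pass through Leo — Ivy–Zubin: 1/2; Ivy–Theo: 2/3; Ivy–Mei: 1; Yael–Mei: 2/3; Zubin–Mei: 1/2.
All other pairs contribute 0.
Summing the contributions gives betweenness(Leo) = 10/3.

10/3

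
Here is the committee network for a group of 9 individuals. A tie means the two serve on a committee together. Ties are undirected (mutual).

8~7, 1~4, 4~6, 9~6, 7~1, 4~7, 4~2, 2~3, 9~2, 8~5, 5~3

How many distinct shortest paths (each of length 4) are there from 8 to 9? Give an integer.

The shortest distance is 4. The length-4 paths are: 8–7–4–6–9; 8–5–3–2–9; 8–7–4–2–9.
That gives 3 distinct shortest paths.

3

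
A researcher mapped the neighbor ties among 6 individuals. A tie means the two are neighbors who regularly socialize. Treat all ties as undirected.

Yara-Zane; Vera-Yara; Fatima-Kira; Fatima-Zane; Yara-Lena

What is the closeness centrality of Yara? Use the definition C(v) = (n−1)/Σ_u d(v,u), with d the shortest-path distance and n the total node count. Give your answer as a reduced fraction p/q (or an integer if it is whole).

Distances from Yara: Fatima:2, Kira:3, Lena:1, Vera:1, Zane:1. Sum = 8.
n = 6, so closeness = 5/8.

5/8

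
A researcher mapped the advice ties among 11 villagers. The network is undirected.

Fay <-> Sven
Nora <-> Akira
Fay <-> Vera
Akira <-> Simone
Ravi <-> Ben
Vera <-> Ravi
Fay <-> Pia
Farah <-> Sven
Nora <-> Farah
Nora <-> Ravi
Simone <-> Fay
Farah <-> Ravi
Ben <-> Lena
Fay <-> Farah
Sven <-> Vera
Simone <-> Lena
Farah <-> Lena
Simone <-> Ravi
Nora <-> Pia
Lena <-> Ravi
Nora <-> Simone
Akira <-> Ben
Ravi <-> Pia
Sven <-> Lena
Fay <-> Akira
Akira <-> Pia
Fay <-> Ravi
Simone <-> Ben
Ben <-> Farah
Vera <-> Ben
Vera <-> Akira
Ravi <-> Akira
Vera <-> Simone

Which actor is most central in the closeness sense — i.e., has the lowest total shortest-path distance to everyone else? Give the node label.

Ravi

Farness (sum of distances to all others) for each node — Akira:13, Ben:14, Farah:14, Fay:13, Lena:15, Nora:15, Pia:16, Ravi:11, Simone:13, Sven:16, Vera:14.
The smallest farness is 11, for Ravi, so Ravi has the highest closeness.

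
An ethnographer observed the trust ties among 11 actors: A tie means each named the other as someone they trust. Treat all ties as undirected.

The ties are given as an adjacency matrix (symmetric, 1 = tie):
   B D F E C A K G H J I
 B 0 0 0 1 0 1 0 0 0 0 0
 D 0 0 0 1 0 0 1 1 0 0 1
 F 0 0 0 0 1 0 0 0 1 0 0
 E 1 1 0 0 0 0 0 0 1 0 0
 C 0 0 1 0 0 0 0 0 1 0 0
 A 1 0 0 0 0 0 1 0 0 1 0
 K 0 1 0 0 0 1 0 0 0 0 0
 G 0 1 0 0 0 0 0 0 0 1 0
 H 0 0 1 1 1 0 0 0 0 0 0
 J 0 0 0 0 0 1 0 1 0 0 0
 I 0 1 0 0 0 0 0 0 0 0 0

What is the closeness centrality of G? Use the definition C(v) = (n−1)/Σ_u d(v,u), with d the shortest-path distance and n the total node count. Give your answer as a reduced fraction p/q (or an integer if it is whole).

Distances from G: A:2, B:3, C:4, D:1, E:2, F:4, H:3, I:2, J:1, K:2. Sum = 24.
n = 11, so closeness = 10/24 = 5/12.

5/12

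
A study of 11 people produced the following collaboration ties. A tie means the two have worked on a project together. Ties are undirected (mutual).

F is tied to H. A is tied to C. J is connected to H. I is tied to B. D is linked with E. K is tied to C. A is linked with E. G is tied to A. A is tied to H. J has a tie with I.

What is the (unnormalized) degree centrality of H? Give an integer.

H is directly tied to A, F, and J. That is 3 neighbors, so the degree of H is 3.

3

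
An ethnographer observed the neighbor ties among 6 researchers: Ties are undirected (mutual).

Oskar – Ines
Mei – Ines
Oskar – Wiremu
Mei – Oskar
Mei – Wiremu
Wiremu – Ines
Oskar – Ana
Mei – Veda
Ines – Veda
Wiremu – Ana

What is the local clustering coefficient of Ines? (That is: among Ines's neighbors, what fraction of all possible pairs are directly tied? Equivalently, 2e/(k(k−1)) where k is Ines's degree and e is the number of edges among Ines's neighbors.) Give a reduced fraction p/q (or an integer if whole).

2/3

Ines's neighbors: Mei, Oskar, Veda, and Wiremu (k = 4).
Possible neighbor pairs: C(4,2) = 6. Edges among them: Mei–Oskar, Mei–Veda, Mei–Wiremu, Oskar–Wiremu → e = 4.
Clustering(Ines) = 4/6 = 2/3.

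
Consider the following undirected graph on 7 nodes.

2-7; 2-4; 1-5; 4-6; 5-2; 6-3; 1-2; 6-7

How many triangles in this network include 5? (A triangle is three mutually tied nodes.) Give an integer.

1

5's neighbors: 1 and 2.
Neighbor pairs that are themselves tied: 5–1–2. Each forms one triangle with 5, for 1 in total.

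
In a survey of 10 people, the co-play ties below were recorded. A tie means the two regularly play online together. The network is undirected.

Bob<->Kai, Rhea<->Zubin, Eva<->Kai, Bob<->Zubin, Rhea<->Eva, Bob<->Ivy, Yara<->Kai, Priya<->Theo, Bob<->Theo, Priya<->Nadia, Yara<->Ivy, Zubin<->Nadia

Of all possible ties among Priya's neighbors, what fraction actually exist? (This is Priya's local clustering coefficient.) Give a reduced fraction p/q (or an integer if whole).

0

Priya's neighbors: Nadia and Theo (k = 2).
Possible neighbor pairs: C(2,2) = 1. Edges among them: none → e = 0.
Clustering(Priya) = 0/1.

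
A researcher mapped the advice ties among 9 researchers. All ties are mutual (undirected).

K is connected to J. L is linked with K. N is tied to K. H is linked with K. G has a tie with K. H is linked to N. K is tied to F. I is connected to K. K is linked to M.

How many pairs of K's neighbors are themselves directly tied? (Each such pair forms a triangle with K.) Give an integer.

K's neighbors: F, G, H, I, J, L, M, and N.
Neighbor pairs that are themselves tied: K–H–N. Each forms one triangle with K, for 1 in total.

1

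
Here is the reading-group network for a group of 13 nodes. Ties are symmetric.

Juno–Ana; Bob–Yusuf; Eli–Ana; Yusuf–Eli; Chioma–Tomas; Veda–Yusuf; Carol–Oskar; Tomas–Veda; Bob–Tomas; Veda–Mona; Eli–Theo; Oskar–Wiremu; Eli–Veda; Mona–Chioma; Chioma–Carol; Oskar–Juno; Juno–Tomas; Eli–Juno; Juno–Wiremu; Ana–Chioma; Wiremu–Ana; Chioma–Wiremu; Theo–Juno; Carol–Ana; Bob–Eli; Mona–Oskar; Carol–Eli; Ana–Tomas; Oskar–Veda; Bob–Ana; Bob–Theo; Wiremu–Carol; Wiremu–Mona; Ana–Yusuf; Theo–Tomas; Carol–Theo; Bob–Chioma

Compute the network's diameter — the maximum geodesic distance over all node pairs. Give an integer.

Eccentricity of each node (its greatest distance to any other): Ana:2, Bob:3, Carol:2, Chioma:2, Eli:2, Juno:2, Mona:3, Oskar:3, Theo:3, Tomas:2, Veda:2, Wiremu:2, Yusuf:2.
The maximum eccentricity is 3, realized for instance by the pair Oskar–Bob via Oskar – Carol – Ana – Bob. So the diameter is 3.

3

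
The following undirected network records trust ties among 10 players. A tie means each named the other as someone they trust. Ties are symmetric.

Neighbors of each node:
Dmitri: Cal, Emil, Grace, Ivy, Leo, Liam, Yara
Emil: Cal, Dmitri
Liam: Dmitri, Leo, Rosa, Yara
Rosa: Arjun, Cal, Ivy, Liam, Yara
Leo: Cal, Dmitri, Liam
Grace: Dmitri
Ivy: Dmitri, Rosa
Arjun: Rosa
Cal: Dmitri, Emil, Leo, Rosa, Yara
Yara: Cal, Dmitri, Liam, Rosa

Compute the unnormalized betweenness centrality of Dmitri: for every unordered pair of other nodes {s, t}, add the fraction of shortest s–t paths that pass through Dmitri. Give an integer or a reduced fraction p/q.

Pairs whose geodesics pass through Dmitri — Leo–Grace: 1; Leo–Emil: 1/2; Leo–Yara: 1/3; Leo–Ivy: 1; Rosa–Grace: 4/4; Grace–Liam: 1; Grace–Emil: 1; Grace–Yara: 1; Grace–Arjun: 4/4; Grace–Cal: 1; Grace–Ivy: 1; Liam–Emil: 1; Liam–Cal: 1/4; Liam–Ivy: 1/2 … (+4 more pairs).
All other pairs contribute 0.
Summing the contributions gives betweenness(Dmitri) = 169/12.

169/12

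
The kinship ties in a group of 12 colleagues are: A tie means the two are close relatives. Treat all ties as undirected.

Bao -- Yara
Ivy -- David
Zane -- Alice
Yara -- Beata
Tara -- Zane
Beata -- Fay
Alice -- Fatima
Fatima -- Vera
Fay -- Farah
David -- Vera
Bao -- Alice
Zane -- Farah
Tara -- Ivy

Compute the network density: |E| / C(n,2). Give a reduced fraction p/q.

13/66

There are 13 edges and 12 nodes, so the maximum possible is C(12,2) = 66.
Density = 13/66.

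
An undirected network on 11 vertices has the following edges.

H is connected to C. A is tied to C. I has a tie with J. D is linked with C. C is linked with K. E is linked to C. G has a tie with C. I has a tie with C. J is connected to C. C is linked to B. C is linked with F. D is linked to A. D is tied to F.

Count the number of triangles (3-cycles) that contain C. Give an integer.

C's neighbors: A, B, D, E, F, G, H, I, J, and K.
Neighbor pairs that are themselves tied: C–A–D; C–D–F; C–I–J. Each forms one triangle with C, for 3 in total.

3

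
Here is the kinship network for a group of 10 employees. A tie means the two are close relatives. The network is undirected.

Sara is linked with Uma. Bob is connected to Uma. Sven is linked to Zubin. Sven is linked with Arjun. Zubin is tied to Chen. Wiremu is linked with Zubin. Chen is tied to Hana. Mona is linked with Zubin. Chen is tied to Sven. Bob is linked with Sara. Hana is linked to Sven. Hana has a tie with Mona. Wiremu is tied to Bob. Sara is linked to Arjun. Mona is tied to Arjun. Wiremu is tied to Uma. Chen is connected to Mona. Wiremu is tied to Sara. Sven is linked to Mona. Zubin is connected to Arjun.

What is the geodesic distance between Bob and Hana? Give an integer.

One shortest route is Bob – Sara – Arjun – Mona – Hana, which uses 4 edges, and at distance 3 from Bob we only reach {Chen, Mona, Sven}, which does not include Hana. So d(Bob,Hana) = 4.

4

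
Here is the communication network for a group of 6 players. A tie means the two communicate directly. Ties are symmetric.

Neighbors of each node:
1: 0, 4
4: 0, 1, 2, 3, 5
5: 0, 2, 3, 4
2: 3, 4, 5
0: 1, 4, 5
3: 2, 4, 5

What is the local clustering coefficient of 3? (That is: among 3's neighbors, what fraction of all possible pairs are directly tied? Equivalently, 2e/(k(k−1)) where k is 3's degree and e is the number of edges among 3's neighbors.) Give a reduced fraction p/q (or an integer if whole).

1

3's neighbors: 2, 4, and 5 (k = 3).
Possible neighbor pairs: C(3,2) = 3. Edges among them: 2–4, 2–5, 4–5 → e = 3.
Clustering(3) = 3/3 = 1.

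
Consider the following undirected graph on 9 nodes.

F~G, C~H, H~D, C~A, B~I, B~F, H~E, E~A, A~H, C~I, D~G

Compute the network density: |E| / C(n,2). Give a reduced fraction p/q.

There are 11 edges and 9 nodes, so the maximum possible is C(9,2) = 36.
Density = 11/36.

11/36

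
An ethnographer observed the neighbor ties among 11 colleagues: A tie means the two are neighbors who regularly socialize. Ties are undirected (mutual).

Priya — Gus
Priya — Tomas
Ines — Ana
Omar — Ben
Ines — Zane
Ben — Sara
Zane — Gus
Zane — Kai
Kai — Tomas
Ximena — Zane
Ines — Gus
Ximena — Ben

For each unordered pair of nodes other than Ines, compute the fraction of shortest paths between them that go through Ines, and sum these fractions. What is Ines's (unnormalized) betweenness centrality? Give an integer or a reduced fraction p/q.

9

Pairs whose geodesics pass through Ines — Kai–Ana: 1; Ana–Ximena: 1; Ana–Priya: 1; Ana–Gus: 1; Ana–Ben: 1; Ana–Zane: 1; Ana–Sara: 1; Ana–Omar: 1; Ana–Tomas: 2/2.
All other pairs contribute 0.
Summing the contributions gives betweenness(Ines) = 9.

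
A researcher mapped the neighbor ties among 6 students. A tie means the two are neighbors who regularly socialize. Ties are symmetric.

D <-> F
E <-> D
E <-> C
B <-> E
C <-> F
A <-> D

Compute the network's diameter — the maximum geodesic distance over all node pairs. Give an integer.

3

Eccentricity of each node (its greatest distance to any other): A:3, B:3, C:3, D:2, E:2, F:3.
The maximum eccentricity is 3, realized for instance by the pair A–C via A – D – E – C. So the diameter is 3.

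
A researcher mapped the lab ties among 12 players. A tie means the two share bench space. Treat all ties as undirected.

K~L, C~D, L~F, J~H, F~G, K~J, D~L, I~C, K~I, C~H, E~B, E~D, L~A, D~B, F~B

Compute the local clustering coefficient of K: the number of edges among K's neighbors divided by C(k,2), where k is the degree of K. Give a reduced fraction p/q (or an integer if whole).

0

K's neighbors: I, J, and L (k = 3).
Possible neighbor pairs: C(3,2) = 3. Edges among them: none → e = 0.
Clustering(K) = 0/3 = 0.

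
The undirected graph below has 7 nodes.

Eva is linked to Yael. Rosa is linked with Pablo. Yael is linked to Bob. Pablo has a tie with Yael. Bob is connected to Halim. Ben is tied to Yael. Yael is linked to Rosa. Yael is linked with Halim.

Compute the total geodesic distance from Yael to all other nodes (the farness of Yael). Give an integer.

6

Distances from Yael: Ben:1, Bob:1, Eva:1, Halim:1, Pablo:1, Rosa:1.
Sum = 1 + 1 + 1 + 1 + 1 + 1 = 6.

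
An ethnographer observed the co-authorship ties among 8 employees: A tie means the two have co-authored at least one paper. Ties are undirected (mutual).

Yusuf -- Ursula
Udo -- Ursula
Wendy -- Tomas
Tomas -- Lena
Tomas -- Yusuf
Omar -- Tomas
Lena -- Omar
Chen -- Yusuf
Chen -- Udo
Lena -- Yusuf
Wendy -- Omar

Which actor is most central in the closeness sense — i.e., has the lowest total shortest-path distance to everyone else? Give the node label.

Yusuf

Farness (sum of distances to all others) for each node — Chen:14, Lena:12, Omar:15, Tomas:11, Udo:18, Ursula:14, Wendy:16, Yusuf:10.
The smallest farness is 10, for Yusuf, so Yusuf has the highest closeness.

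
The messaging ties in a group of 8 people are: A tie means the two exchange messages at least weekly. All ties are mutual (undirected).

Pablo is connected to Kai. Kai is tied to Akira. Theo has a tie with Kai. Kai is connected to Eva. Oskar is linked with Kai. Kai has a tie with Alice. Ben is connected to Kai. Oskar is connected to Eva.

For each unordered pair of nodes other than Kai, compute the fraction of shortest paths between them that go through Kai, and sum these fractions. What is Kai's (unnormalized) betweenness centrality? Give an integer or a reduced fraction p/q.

Pairs whose geodesics pass through Kai — Eva–Alice: 1; Eva–Ben: 1; Eva–Pablo: 1; Eva–Theo: 1; Eva–Akira: 1; Alice–Ben: 1; Alice–Oskar: 1; Alice–Pablo: 1; Alice–Theo: 1; Alice–Akira: 1; Ben–Oskar: 1; Ben–Pablo: 1; Ben–Theo: 1; Ben–Akira: 1 … (+6 more pairs).
All other pairs contribute 0.
Summing the contributions gives betweenness(Kai) = 20.

20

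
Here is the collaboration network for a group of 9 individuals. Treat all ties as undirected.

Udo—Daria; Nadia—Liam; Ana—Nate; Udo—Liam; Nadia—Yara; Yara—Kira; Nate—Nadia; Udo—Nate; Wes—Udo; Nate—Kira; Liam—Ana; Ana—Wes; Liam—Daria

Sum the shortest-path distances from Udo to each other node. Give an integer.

Distances from Udo: Ana:2, Daria:1, Kira:2, Liam:1, Nadia:2, Nate:1, Wes:1, Yara:3.
Sum = 2 + 1 + 2 + 1 + 2 + 1 + 1 + 3 = 13.

13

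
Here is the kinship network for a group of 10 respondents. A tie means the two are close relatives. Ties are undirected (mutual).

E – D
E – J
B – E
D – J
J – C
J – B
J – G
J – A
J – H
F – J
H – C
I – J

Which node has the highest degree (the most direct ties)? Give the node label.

J

Degrees — A:1, B:2, C:2, D:2, E:3, F:1, G:1, H:2, I:1, J:9.
The maximum is 9, attained only by J.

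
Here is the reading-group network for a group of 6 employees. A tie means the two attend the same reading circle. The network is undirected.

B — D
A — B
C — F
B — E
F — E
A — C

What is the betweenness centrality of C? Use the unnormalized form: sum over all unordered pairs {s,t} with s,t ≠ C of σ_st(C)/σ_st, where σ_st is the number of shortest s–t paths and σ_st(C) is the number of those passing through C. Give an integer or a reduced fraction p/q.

1

Pairs whose geodesics pass through C — A–F: 1.
All other pairs contribute 0.
Summing the contributions gives betweenness(C) = 1.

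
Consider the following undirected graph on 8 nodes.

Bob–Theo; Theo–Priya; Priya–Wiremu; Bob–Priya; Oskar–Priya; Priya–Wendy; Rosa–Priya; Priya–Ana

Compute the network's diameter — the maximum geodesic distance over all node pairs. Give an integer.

2

Eccentricity of each node (its greatest distance to any other): Ana:2, Bob:2, Oskar:2, Priya:1, Rosa:2, Theo:2, Wendy:2, Wiremu:2.
The maximum eccentricity is 2, realized for instance by the pair Ana–Oskar via Ana – Priya – Oskar. So the diameter is 2.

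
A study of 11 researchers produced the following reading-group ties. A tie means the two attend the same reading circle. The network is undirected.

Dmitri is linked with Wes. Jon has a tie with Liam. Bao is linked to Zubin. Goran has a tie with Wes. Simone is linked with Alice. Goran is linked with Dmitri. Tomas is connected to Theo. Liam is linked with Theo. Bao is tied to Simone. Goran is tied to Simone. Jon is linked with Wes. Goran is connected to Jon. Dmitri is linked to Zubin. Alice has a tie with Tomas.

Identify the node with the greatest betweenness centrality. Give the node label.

Unnormalized betweenness of each node: Alice:47/6, Bao:10/3, Dmitri:31/6, Goran:83/6, Jon:61/6, Liam:37/6, Simone:46/3, Theo:7/2, Tomas:13/3, Wes:17/6, Zubin:3/2.
Simone has the largest value, 46/3, making it the main broker — the node through which the most shortest paths run.

Simone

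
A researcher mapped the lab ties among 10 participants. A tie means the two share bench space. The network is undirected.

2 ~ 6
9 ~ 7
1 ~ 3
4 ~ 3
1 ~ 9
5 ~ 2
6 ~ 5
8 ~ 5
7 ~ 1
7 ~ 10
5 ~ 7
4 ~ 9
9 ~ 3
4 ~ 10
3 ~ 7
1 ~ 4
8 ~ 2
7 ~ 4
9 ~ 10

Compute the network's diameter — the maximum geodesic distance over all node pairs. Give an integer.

3

Eccentricity of each node (its greatest distance to any other): 1:3, 2:3, 3:3, 4:3, 5:2, 6:3, 7:2, 8:3, 9:3, 10:3.
The maximum eccentricity is 3, realized for instance by the pair 1–6 via 1 – 7 – 5 – 6. So the diameter is 3.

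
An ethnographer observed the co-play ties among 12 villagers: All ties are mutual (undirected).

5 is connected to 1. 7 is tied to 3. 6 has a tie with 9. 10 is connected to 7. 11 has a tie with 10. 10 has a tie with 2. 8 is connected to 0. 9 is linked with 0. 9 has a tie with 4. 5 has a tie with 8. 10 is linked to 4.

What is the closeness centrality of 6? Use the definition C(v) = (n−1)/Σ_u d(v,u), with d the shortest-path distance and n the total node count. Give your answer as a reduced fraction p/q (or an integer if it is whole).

11/37

Distances from 6: 0:2, 1:5, 2:4, 3:5, 4:2, 5:4, 7:4, 8:3, 9:1, 10:3, 11:4. Sum = 37.
n = 12, so closeness = 11/37.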